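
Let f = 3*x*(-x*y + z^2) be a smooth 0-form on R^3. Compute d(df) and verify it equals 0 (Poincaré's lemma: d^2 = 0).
d(df) = 0

Step 1: df = sum_i (∂f/∂x_i) dx_i = (-6*x*y + 3*z^2) dx + (-3*x^2) dy + (6*x*z) dz.
Step 2: Apply d again. Using the 1-form formula, the coefficient of dx ∧ dy in d(df) is ∂^2 f/∂x ∂y - ∂^2 f/∂y ∂x = (-6*x) - (-6*x) = 0 (equality of mixed partials for smooth f).
Similarly for dx ∧ dz and dy ∧ dz — all coefficients vanish. So d(df) = 0.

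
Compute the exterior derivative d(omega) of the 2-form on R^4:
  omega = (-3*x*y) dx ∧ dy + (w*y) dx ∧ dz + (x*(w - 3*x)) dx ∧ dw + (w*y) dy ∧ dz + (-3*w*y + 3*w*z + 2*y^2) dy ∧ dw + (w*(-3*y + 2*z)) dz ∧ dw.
d(omega) = (-w) dx ∧ dy ∧ dz + (y) dx ∧ dz ∧ dw + (-6*w + y) dy ∧ dz ∧ dw

For a 2-form omega = sum_{i<j} g_{ij} dx_i ∧ dx_j, the exterior derivative is
  d(omega) = sum_{i<j} d(g_{ij}) ∧ dx_i ∧ dx_j = sum_{i<j, k} (∂g_{ij}/∂x_k) dx_k ∧ dx_i ∧ dx_j.
Expand each term, using dx_k ∧ dx_i ∧ dx_j = sgn(permutation) dx_{(a)} ∧ dx_{(b)} ∧ dx_{(c)} with (a < b < c) sorted:
  d(w*y) includes (∂/∂y)(w*y) dy = (w) dy, which multiplied by dx ∧ dz gives (-w) dx ∧ dy ∧ dz
  d(w*y) includes (∂/∂w)(w*y) dw = (y) dw, which multiplied by dx ∧ dz gives (y) dx ∧ dz ∧ dw
  d(w*y) includes (∂/∂w)(w*y) dw = (y) dw, which multiplied by dy ∧ dz gives (y) dy ∧ dz ∧ dw
  d(-3*w*y + 3*w*z + 2*y^2) includes (∂/∂z)(-3*w*y + 3*w*z + 2*y^2) dz = (3*w) dz, which multiplied by dy ∧ dw gives (-3*w) dy ∧ dz ∧ dw
  d(w*(-3*y + 2*z)) includes (∂/∂y)(w*(-3*y + 2*z)) dy = (-3*w) dy, which multiplied by dz ∧ dw gives (-3*w) dy ∧ dz ∧ dw
Collecting like 3-forms: d(omega) = (-w) dx ∧ dy ∧ dz + (y) dx ∧ dz ∧ dw + (-6*w + y) dy ∧ dz ∧ dw.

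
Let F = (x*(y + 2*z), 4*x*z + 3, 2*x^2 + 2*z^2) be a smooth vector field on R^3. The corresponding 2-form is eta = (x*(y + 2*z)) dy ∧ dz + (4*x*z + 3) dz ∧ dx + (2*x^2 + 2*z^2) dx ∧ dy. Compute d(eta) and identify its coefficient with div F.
d(eta) = (y + 6*z) dx ∧ dy ∧ dz; div F = y + 6*z

For a 2-form in R^3 of the form above, applying d gives a 3-form with coefficient ∂P/∂x + ∂Q/∂y + ∂R/∂z:
  ∂P/∂x = y + 2*z
  ∂Q/∂y = 0
  ∂R/∂z = 4*z
Sum = y + 6*z, which is exactly div F.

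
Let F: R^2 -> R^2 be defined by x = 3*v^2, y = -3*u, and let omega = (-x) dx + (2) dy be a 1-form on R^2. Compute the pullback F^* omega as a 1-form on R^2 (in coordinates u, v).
F^* omega = (-6) du + (-18*v^3) dv

Using F^*(f dg) = (f ∘ F) d(g ∘ F), substitute each coordinate x_i by F_i(u, v) in f_i, and replace dx_i by d F_i = (∂F_i/∂u) du + (∂F_i/∂v) dv.
  For the x component: f_1(F) = -3*v^2; d F_1 = (0) du + (6*v) dv
  For the y component: f_2(F) = 2; d F_2 = (-3) du + (0) dv
Combining and collecting du, dv coefficients:
  coeff of du: -6
  coeff of dv: -18*v^3
F^* omega = (-6) du + (-18*v^3) dv.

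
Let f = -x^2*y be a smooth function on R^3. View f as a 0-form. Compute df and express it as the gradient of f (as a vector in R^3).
df = (-2*x*y) dx + (-x^2) dy + (0) dz; grad f = (-2*x*y, -x^2, 0)

For a 0-form f, d f = (∂f/∂x) dx + (∂f/∂y) dy + (∂f/∂z) dz. The components of the vector representation are exactly the entries of grad f in Cartesian coordinates:
  ∂f/∂x = -2*x*y
  ∂f/∂y = -x^2
  ∂f/∂z = 0.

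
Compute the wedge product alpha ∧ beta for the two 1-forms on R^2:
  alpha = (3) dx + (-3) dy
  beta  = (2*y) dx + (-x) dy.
alpha ∧ beta = (-3*x + 6*y) dx ∧ dy

Distribute the wedge, using dx_i ∧ dx_j = -dx_j ∧ dx_i and dx_i ∧ dx_i = 0. For each pair (i, j) with i < j, the coefficient of dx_i ∧ dx_j in alpha ∧ beta is (alpha_i * beta_j - alpha_j * beta_i). Collecting: alpha ∧ beta = (-3*x + 6*y) dx ∧ dy.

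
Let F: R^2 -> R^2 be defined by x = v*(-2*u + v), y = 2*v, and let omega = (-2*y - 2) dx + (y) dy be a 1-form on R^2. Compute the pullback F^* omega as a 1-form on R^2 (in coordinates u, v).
F^* omega = (4*v*(2*v + 1)) du + (8*u*v + 4*u - 8*v^2) dv

Using F^*(f dg) = (f ∘ F) d(g ∘ F), substitute each coordinate x_i by F_i(u, v) in f_i, and replace dx_i by d F_i = (∂F_i/∂u) du + (∂F_i/∂v) dv.
  For the x component: f_1(F) = -4*v - 2; d F_1 = (-2*v) du + (-2*u + 2*v) dv
  For the y component: f_2(F) = 2*v; d F_2 = (0) du + (2) dv
Combining and collecting du, dv coefficients:
  coeff of du: 4*v*(2*v + 1)
  coeff of dv: 8*u*v + 4*u - 8*v^2
F^* omega = (4*v*(2*v + 1)) du + (8*u*v + 4*u - 8*v^2) dv.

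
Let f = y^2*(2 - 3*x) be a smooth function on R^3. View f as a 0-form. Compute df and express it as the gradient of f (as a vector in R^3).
df = (-3*y^2) dx + (2*y*(2 - 3*x)) dy + (0) dz; grad f = (-3*y^2, 2*y*(2 - 3*x), 0)

For a 0-form f, d f = (∂f/∂x) dx + (∂f/∂y) dy + (∂f/∂z) dz. The components of the vector representation are exactly the entries of grad f in Cartesian coordinates:
  ∂f/∂x = -3*y^2
  ∂f/∂y = 2*y*(2 - 3*x)
  ∂f/∂z = 0.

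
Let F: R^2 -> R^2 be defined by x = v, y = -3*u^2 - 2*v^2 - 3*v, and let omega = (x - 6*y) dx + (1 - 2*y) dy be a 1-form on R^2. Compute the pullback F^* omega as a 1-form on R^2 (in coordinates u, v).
F^* omega = (6*u*(-6*u^2 - 4*v^2 - 6*v - 1)) du + (-24*u^2*v - 16*v^3 - 24*v^2 - 3*v - 3) dv

Using F^*(f dg) = (f ∘ F) d(g ∘ F), substitute each coordinate x_i by F_i(u, v) in f_i, and replace dx_i by d F_i = (∂F_i/∂u) du + (∂F_i/∂v) dv.
  For the x component: f_1(F) = 18*u^2 + 12*v^2 + 19*v; d F_1 = (0) du + (1) dv
  For the y component: f_2(F) = 6*u^2 + 4*v^2 + 6*v + 1; d F_2 = (-6*u) du + (-4*v - 3) dv
Combining and collecting du, dv coefficients:
  coeff of du: 6*u*(-6*u^2 - 4*v^2 - 6*v - 1)
  coeff of dv: -24*u^2*v - 16*v^3 - 24*v^2 - 3*v - 3
F^* omega = (6*u*(-6*u^2 - 4*v^2 - 6*v - 1)) du + (-24*u^2*v - 16*v^3 - 24*v^2 - 3*v - 3) dv.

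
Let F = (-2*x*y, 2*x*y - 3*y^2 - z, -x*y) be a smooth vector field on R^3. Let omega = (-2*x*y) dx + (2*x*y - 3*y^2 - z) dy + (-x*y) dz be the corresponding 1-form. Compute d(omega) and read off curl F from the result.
d(omega) = (1 - x) dy ∧ dz + (y) dz ∧ dx + (2*x + 2*y) dx ∧ dy; curl F = (1 - x, y, 2*x + 2*y)

d omega = sum_{i<j} (∂f_j/∂x_i - ∂f_i/∂x_j) dx_i ∧ dx_j. Under the identification (dy ∧ dz, dz ∧ dx, dx ∧ dy) ↔ (e_x, e_y, e_z), the coefficients are exactly the components of curl F. Compute:
  ∂R/∂y - ∂Q/∂z = (-x) - (-1) = 1 - x
  ∂P/∂z - ∂R/∂x = (0) - (-y) = y
  ∂Q/∂x - ∂P/∂y = (2*y) - (-2*x) = 2*x + 2*y.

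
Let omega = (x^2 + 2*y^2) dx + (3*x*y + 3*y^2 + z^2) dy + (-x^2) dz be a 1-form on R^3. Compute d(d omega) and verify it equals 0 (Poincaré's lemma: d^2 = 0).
d(d omega) = 0

Step 1: d omega = sum_{i<j} (∂f_j/∂x_i - ∂f_i/∂x_j) dx_i ∧ dx_j:
  coeff of dx ∧ dy: -y
  coeff of dx ∧ dz: -2*x
  coeff of dy ∧ dz: -2*z
Step 2: Apply d again to each 2-form coefficient. The only possible 3-form in R^3 is dx ∧ dy ∧ dz, with coefficient
  ∂(coeff of dy∧dz)/∂x - ∂(coeff of dx∧dz)/∂y + ∂(coeff of dx∧dy)/∂z
  = ∂/∂x (-2*z) - ∂/∂y (-2*x) + ∂/∂z (-y).
Each of these terms simplifies to sums of mixed partials that cancel in pairs. The result is 0 (by equality of mixed partials for smooth functions — Schwarz / Clairaut).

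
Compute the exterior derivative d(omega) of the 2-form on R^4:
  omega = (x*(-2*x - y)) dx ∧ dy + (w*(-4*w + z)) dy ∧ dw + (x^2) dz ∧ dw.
d(omega) = (-w) dy ∧ dz ∧ dw + (2*x) dx ∧ dz ∧ dw

For a 2-form omega = sum_{i<j} g_{ij} dx_i ∧ dx_j, the exterior derivative is
  d(omega) = sum_{i<j} d(g_{ij}) ∧ dx_i ∧ dx_j = sum_{i<j, k} (∂g_{ij}/∂x_k) dx_k ∧ dx_i ∧ dx_j.
Expand each term, using dx_k ∧ dx_i ∧ dx_j = sgn(permutation) dx_{(a)} ∧ dx_{(b)} ∧ dx_{(c)} with (a < b < c) sorted:
  d(w*(-4*w + z)) includes (∂/∂z)(w*(-4*w + z)) dz = (w) dz, which multiplied by dy ∧ dw gives (-w) dy ∧ dz ∧ dw
  d(x^2) includes (∂/∂x)(x^2) dx = (2*x) dx, which multiplied by dz ∧ dw gives (2*x) dx ∧ dz ∧ dw
Collecting like 3-forms: d(omega) = (-w) dy ∧ dz ∧ dw + (2*x) dx ∧ dz ∧ dw.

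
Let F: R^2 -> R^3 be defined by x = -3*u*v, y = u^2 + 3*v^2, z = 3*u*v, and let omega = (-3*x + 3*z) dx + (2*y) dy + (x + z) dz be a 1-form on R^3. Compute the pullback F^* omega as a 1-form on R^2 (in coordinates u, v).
F^* omega = (4*u^3 - 42*u*v^2) du + (-42*u^2*v + 36*v^3) dv

Using F^*(f dg) = (f ∘ F) d(g ∘ F), substitute each coordinate x_i by F_i(u, v) in f_i, and replace dx_i by d F_i = (∂F_i/∂u) du + (∂F_i/∂v) dv.
  For the x component: f_1(F) = 18*u*v; d F_1 = (-3*v) du + (-3*u) dv
  For the y component: f_2(F) = 2*u^2 + 6*v^2; d F_2 = (2*u) du + (6*v) dv
  For the z component: f_3(F) = 0; d F_3 = (3*v) du + (3*u) dv
Combining and collecting du, dv coefficients:
  coeff of du: 4*u^3 - 42*u*v^2
  coeff of dv: -42*u^2*v + 36*v^3
F^* omega = (4*u^3 - 42*u*v^2) du + (-42*u^2*v + 36*v^3) dv.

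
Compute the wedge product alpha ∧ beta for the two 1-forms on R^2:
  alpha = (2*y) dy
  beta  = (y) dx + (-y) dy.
alpha ∧ beta = (-2*y^2) dx ∧ dy

Distribute the wedge, using dx_i ∧ dx_j = -dx_j ∧ dx_i and dx_i ∧ dx_i = 0. For each pair (i, j) with i < j, the coefficient of dx_i ∧ dx_j in alpha ∧ beta is (alpha_i * beta_j - alpha_j * beta_i). Collecting: alpha ∧ beta = (-2*y^2) dx ∧ dy.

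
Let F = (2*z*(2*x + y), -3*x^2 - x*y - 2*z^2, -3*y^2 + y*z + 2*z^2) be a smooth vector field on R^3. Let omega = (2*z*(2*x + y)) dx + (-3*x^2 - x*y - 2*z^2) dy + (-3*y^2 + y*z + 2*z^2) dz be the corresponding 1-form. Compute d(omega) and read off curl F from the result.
d(omega) = (-6*y + 5*z) dy ∧ dz + (4*x + 2*y) dz ∧ dx + (-6*x - y - 2*z) dx ∧ dy; curl F = (-6*y + 5*z, 4*x + 2*y, -6*x - y - 2*z)

d omega = sum_{i<j} (∂f_j/∂x_i - ∂f_i/∂x_j) dx_i ∧ dx_j. Under the identification (dy ∧ dz, dz ∧ dx, dx ∧ dy) ↔ (e_x, e_y, e_z), the coefficients are exactly the components of curl F. Compute:
  ∂R/∂y - ∂Q/∂z = (-6*y + z) - (-4*z) = -6*y + 5*z
  ∂P/∂z - ∂R/∂x = (4*x + 2*y) - (0) = 4*x + 2*y
  ∂Q/∂x - ∂P/∂y = (-6*x - y) - (2*z) = -6*x - y - 2*z.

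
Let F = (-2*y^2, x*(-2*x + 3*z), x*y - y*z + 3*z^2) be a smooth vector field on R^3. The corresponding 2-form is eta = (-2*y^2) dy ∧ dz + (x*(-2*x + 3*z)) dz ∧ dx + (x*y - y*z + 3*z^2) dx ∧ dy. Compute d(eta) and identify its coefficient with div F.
d(eta) = (-y + 6*z) dx ∧ dy ∧ dz; div F = -y + 6*z

For a 2-form in R^3 of the form above, applying d gives a 3-form with coefficient ∂P/∂x + ∂Q/∂y + ∂R/∂z:
  ∂P/∂x = 0
  ∂Q/∂y = 0
  ∂R/∂z = -y + 6*z
Sum = -y + 6*z, which is exactly div F.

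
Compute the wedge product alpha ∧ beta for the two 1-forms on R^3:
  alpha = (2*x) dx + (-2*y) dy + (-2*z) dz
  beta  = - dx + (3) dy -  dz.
alpha ∧ beta = (6*x - 2*y) dx ∧ dy + (-2*x - 2*z) dx ∧ dz + (2*y + 6*z) dy ∧ dz

Distribute the wedge, using dx_i ∧ dx_j = -dx_j ∧ dx_i and dx_i ∧ dx_i = 0. For each pair (i, j) with i < j, the coefficient of dx_i ∧ dx_j in alpha ∧ beta is (alpha_i * beta_j - alpha_j * beta_i). Collecting: alpha ∧ beta = (6*x - 2*y) dx ∧ dy + (-2*x - 2*z) dx ∧ dz + (2*y + 6*z) dy ∧ dz.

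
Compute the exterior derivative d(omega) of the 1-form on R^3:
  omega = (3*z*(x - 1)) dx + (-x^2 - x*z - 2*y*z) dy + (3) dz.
d(omega) = (-2*x - z) dx ∧ dy + (3 - 3*x) dx ∧ dz + (x + 2*y) dy ∧ dz

For a 1-form omega = sum_i f_i dx_i, the exterior derivative is
  d(omega) = sum_{i < j} (∂f_j/∂x_i - ∂f_i/∂x_j) dx_i ∧ dx_j.
  coefficient of dx ∧ dy: ∂f_2/∂x - ∂f_1/∂y = ∂(-x^2 - x*z - 2*y*z)/∂x - ∂(3*z*(x - 1))/∂y = -2*x - z
  coefficient of dx ∧ dz: ∂f_3/∂x - ∂f_1/∂z = ∂(3)/∂x - ∂(3*z*(x - 1))/∂z = 3 - 3*x
  coefficient of dy ∧ dz: ∂f_3/∂y - ∂f_2/∂z = ∂(3)/∂y - ∂(-x^2 - x*z - 2*y*z)/∂z = x + 2*y
Assembling: d(omega) = (-2*x - z) dx ∧ dy + (3 - 3*x) dx ∧ dz + (x + 2*y) dy ∧ dz.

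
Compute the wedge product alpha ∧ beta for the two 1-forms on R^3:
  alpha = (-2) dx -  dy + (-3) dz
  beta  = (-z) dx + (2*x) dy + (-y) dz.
alpha ∧ beta = (-4*x - z) dx ∧ dy + (2*y - 3*z) dx ∧ dz + (6*x + y) dy ∧ dz

Distribute the wedge, using dx_i ∧ dx_j = -dx_j ∧ dx_i and dx_i ∧ dx_i = 0. For each pair (i, j) with i < j, the coefficient of dx_i ∧ dx_j in alpha ∧ beta is (alpha_i * beta_j - alpha_j * beta_i). Collecting: alpha ∧ beta = (-4*x - z) dx ∧ dy + (2*y - 3*z) dx ∧ dz + (6*x + y) dy ∧ dz.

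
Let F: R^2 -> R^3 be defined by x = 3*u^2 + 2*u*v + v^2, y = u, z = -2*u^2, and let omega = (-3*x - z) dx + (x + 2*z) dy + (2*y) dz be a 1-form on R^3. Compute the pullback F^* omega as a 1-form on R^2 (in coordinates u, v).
F^* omega = (-42*u^3 - 50*u^2*v - 9*u^2 - 30*u*v^2 + 2*u*v - 6*v^3 + v^2) du + (-14*u^3 - 26*u^2*v - 18*u*v^2 - 6*v^3) dv

Using F^*(f dg) = (f ∘ F) d(g ∘ F), substitute each coordinate x_i by F_i(u, v) in f_i, and replace dx_i by d F_i = (∂F_i/∂u) du + (∂F_i/∂v) dv.
  For the x component: f_1(F) = -7*u^2 - 6*u*v - 3*v^2; d F_1 = (6*u + 2*v) du + (2*u + 2*v) dv
  For the y component: f_2(F) = -u^2 + 2*u*v + v^2; d F_2 = (1) du + (0) dv
  For the z component: f_3(F) = 2*u; d F_3 = (-4*u) du + (0) dv
Combining and collecting du, dv coefficients:
  coeff of du: -42*u^3 - 50*u^2*v - 9*u^2 - 30*u*v^2 + 2*u*v - 6*v^3 + v^2
  coeff of dv: -14*u^3 - 26*u^2*v - 18*u*v^2 - 6*v^3
F^* omega = (-42*u^3 - 50*u^2*v - 9*u^2 - 30*u*v^2 + 2*u*v - 6*v^3 + v^2) du + (-14*u^3 - 26*u^2*v - 18*u*v^2 - 6*v^3) dv.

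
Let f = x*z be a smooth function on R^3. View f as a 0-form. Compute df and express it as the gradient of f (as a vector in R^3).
df = (z) dx + (0) dy + (x) dz; grad f = (z, 0, x)

For a 0-form f, d f = (∂f/∂x) dx + (∂f/∂y) dy + (∂f/∂z) dz. The components of the vector representation are exactly the entries of grad f in Cartesian coordinates:
  ∂f/∂x = z
  ∂f/∂y = 0
  ∂f/∂z = x.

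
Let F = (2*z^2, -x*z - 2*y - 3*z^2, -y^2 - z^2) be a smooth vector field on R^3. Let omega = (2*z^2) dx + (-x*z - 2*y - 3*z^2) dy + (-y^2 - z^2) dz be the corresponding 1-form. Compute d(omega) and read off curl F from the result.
d(omega) = (x - 2*y + 6*z) dy ∧ dz + (4*z) dz ∧ dx + (-z) dx ∧ dy; curl F = (x - 2*y + 6*z, 4*z, -z)

d omega = sum_{i<j} (∂f_j/∂x_i - ∂f_i/∂x_j) dx_i ∧ dx_j. Under the identification (dy ∧ dz, dz ∧ dx, dx ∧ dy) ↔ (e_x, e_y, e_z), the coefficients are exactly the components of curl F. Compute:
  ∂R/∂y - ∂Q/∂z = (-2*y) - (-x - 6*z) = x - 2*y + 6*z
  ∂P/∂z - ∂R/∂x = (4*z) - (0) = 4*z
  ∂Q/∂x - ∂P/∂y = (-z) - (0) = -z.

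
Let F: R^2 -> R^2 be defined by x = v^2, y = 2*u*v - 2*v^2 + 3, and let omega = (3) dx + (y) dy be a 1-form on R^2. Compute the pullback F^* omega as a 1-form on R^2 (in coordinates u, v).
F^* omega = (2*v*(2*u*v - 2*v^2 + 3)) du + (4*u^2*v - 12*u*v^2 + 6*u + 8*v^3 - 6*v) dv

Using F^*(f dg) = (f ∘ F) d(g ∘ F), substitute each coordinate x_i by F_i(u, v) in f_i, and replace dx_i by d F_i = (∂F_i/∂u) du + (∂F_i/∂v) dv.
  For the x component: f_1(F) = 3; d F_1 = (0) du + (2*v) dv
  For the y component: f_2(F) = 2*u*v - 2*v^2 + 3; d F_2 = (2*v) du + (2*u - 4*v) dv
Combining and collecting du, dv coefficients:
  coeff of du: 2*v*(2*u*v - 2*v^2 + 3)
  coeff of dv: 4*u^2*v - 12*u*v^2 + 6*u + 8*v^3 - 6*v
F^* omega = (2*v*(2*u*v - 2*v^2 + 3)) du + (4*u^2*v - 12*u*v^2 + 6*u + 8*v^3 - 6*v) dv.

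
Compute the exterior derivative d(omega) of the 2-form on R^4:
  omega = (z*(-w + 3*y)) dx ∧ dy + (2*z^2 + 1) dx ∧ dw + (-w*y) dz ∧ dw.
d(omega) = (-w + 3*y) dx ∧ dy ∧ dz + (-z) dx ∧ dy ∧ dw + (-4*z) dx ∧ dz ∧ dw + (-w) dy ∧ dz ∧ dw

For a 2-form omega = sum_{i<j} g_{ij} dx_i ∧ dx_j, the exterior derivative is
  d(omega) = sum_{i<j} d(g_{ij}) ∧ dx_i ∧ dx_j = sum_{i<j, k} (∂g_{ij}/∂x_k) dx_k ∧ dx_i ∧ dx_j.
Expand each term, using dx_k ∧ dx_i ∧ dx_j = sgn(permutation) dx_{(a)} ∧ dx_{(b)} ∧ dx_{(c)} with (a < b < c) sorted:
  d(z*(-w + 3*y)) includes (∂/∂z)(z*(-w + 3*y)) dz = (-w + 3*y) dz, which multiplied by dx ∧ dy gives (-w + 3*y) dx ∧ dy ∧ dz
  d(z*(-w + 3*y)) includes (∂/∂w)(z*(-w + 3*y)) dw = (-z) dw, which multiplied by dx ∧ dy gives (-z) dx ∧ dy ∧ dw
  d(2*z^2 + 1) includes (∂/∂z)(2*z^2 + 1) dz = (4*z) dz, which multiplied by dx ∧ dw gives (-4*z) dx ∧ dz ∧ dw
  d(-w*y) includes (∂/∂y)(-w*y) dy = (-w) dy, which multiplied by dz ∧ dw gives (-w) dy ∧ dz ∧ dw
Collecting like 3-forms: d(omega) = (-w + 3*y) dx ∧ dy ∧ dz + (-z) dx ∧ dy ∧ dw + (-4*z) dx ∧ dz ∧ dw + (-w) dy ∧ dz ∧ dw.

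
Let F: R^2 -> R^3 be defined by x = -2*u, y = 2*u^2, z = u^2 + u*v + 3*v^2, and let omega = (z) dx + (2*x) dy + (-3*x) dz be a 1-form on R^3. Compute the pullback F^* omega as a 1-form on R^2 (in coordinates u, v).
F^* omega = (-6*u^2 + 4*u*v - 6*v^2) du + (6*u*(u + 6*v)) dv

Using F^*(f dg) = (f ∘ F) d(g ∘ F), substitute each coordinate x_i by F_i(u, v) in f_i, and replace dx_i by d F_i = (∂F_i/∂u) du + (∂F_i/∂v) dv.
  For the x component: f_1(F) = u^2 + u*v + 3*v^2; d F_1 = (-2) du + (0) dv
  For the y component: f_2(F) = -4*u; d F_2 = (4*u) du + (0) dv
  For the z component: f_3(F) = 6*u; d F_3 = (2*u + v) du + (u + 6*v) dv
Combining and collecting du, dv coefficients:
  coeff of du: -6*u^2 + 4*u*v - 6*v^2
  coeff of dv: 6*u*(u + 6*v)
F^* omega = (-6*u^2 + 4*u*v - 6*v^2) du + (6*u*(u + 6*v)) dv.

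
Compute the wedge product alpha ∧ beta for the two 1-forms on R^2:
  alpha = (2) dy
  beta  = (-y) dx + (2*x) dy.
alpha ∧ beta = (2*y) dx ∧ dy

Distribute the wedge, using dx_i ∧ dx_j = -dx_j ∧ dx_i and dx_i ∧ dx_i = 0. For each pair (i, j) with i < j, the coefficient of dx_i ∧ dx_j in alpha ∧ beta is (alpha_i * beta_j - alpha_j * beta_i). Collecting: alpha ∧ beta = (2*y) dx ∧ dy.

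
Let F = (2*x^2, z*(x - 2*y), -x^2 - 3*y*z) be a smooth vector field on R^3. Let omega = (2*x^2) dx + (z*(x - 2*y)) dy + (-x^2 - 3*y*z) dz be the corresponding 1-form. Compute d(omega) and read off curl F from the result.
d(omega) = (-x + 2*y - 3*z) dy ∧ dz + (2*x) dz ∧ dx + (z) dx ∧ dy; curl F = (-x + 2*y - 3*z, 2*x, z)

d omega = sum_{i<j} (∂f_j/∂x_i - ∂f_i/∂x_j) dx_i ∧ dx_j. Under the identification (dy ∧ dz, dz ∧ dx, dx ∧ dy) ↔ (e_x, e_y, e_z), the coefficients are exactly the components of curl F. Compute:
  ∂R/∂y - ∂Q/∂z = (-3*z) - (x - 2*y) = -x + 2*y - 3*z
  ∂P/∂z - ∂R/∂x = (0) - (-2*x) = 2*x
  ∂Q/∂x - ∂P/∂y = (z) - (0) = z.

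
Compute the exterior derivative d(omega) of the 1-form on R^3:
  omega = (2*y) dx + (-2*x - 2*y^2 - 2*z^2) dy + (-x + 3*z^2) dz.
d(omega) = (-4) dx ∧ dy + (-1) dx ∧ dz + (4*z) dy ∧ dz

For a 1-form omega = sum_i f_i dx_i, the exterior derivative is
  d(omega) = sum_{i < j} (∂f_j/∂x_i - ∂f_i/∂x_j) dx_i ∧ dx_j.
  coefficient of dx ∧ dy: ∂f_2/∂x - ∂f_1/∂y = ∂(-2*x - 2*y^2 - 2*z^2)/∂x - ∂(2*y)/∂y = -4
  coefficient of dx ∧ dz: ∂f_3/∂x - ∂f_1/∂z = ∂(-x + 3*z^2)/∂x - ∂(2*y)/∂z = -1
  coefficient of dy ∧ dz: ∂f_3/∂y - ∂f_2/∂z = ∂(-x + 3*z^2)/∂y - ∂(-2*x - 2*y^2 - 2*z^2)/∂z = 4*z
Assembling: d(omega) = (-4) dx ∧ dy + (-1) dx ∧ dz + (4*z) dy ∧ dz.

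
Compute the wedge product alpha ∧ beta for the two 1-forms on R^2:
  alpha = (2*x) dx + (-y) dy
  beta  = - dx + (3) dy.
alpha ∧ beta = (6*x - y) dx ∧ dy

Distribute the wedge, using dx_i ∧ dx_j = -dx_j ∧ dx_i and dx_i ∧ dx_i = 0. For each pair (i, j) with i < j, the coefficient of dx_i ∧ dx_j in alpha ∧ beta is (alpha_i * beta_j - alpha_j * beta_i). Collecting: alpha ∧ beta = (6*x - y) dx ∧ dy.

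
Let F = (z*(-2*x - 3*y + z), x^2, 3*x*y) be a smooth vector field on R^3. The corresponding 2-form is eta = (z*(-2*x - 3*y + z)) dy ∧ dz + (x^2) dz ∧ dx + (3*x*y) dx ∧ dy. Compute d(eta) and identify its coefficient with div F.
d(eta) = (-2*z) dx ∧ dy ∧ dz; div F = -2*z

For a 2-form in R^3 of the form above, applying d gives a 3-form with coefficient ∂P/∂x + ∂Q/∂y + ∂R/∂z:
  ∂P/∂x = -2*z
  ∂Q/∂y = 0
  ∂R/∂z = 0
Sum = -2*z, which is exactly div F.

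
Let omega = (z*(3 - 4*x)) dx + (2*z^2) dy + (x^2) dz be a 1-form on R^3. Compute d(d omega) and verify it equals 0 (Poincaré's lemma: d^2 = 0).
d(d omega) = 0

Step 1: d omega = sum_{i<j} (∂f_j/∂x_i - ∂f_i/∂x_j) dx_i ∧ dx_j:
  coeff of dx ∧ dy: 0
  coeff of dx ∧ dz: 6*x - 3
  coeff of dy ∧ dz: -4*z
Step 2: Apply d again to each 2-form coefficient. The only possible 3-form in R^3 is dx ∧ dy ∧ dz, with coefficient
  ∂(coeff of dy∧dz)/∂x - ∂(coeff of dx∧dz)/∂y + ∂(coeff of dx∧dy)/∂z
  = ∂/∂x (-4*z) - ∂/∂y (6*x - 3) + ∂/∂z (0).
Each of these terms simplifies to sums of mixed partials that cancel in pairs. The result is 0 (by equality of mixed partials for smooth functions — Schwarz / Clairaut).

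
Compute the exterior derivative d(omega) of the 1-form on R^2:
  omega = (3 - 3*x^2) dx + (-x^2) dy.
d(omega) = (-2*x) dx ∧ dy

For a 1-form omega = sum_i f_i dx_i, the exterior derivative is
  d(omega) = sum_{i < j} (∂f_j/∂x_i - ∂f_i/∂x_j) dx_i ∧ dx_j.
  coefficient of dx ∧ dy: ∂f_2/∂x - ∂f_1/∂y = ∂(-x^2)/∂x - ∂(3 - 3*x^2)/∂y = -2*x
Assembling: d(omega) = (-2*x) dx ∧ dy.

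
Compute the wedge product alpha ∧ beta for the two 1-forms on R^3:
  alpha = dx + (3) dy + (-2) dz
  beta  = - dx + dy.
alpha ∧ beta = (4) dx ∧ dy + (-2) dx ∧ dz + (2) dy ∧ dz

Distribute the wedge, using dx_i ∧ dx_j = -dx_j ∧ dx_i and dx_i ∧ dx_i = 0. For each pair (i, j) with i < j, the coefficient of dx_i ∧ dx_j in alpha ∧ beta is (alpha_i * beta_j - alpha_j * beta_i). Collecting: alpha ∧ beta = (4) dx ∧ dy + (-2) dx ∧ dz + (2) dy ∧ dz.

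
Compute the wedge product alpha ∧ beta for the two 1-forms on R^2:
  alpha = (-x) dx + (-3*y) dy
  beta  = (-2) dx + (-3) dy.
alpha ∧ beta = (3*x - 6*y) dx ∧ dy

Distribute the wedge, using dx_i ∧ dx_j = -dx_j ∧ dx_i and dx_i ∧ dx_i = 0. For each pair (i, j) with i < j, the coefficient of dx_i ∧ dx_j in alpha ∧ beta is (alpha_i * beta_j - alpha_j * beta_i). Collecting: alpha ∧ beta = (3*x - 6*y) dx ∧ dy.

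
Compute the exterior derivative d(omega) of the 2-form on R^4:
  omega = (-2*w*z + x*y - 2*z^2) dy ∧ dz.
d(omega) = (y) dx ∧ dy ∧ dz + (-2*z) dy ∧ dz ∧ dw

For a 2-form omega = sum_{i<j} g_{ij} dx_i ∧ dx_j, the exterior derivative is
  d(omega) = sum_{i<j} d(g_{ij}) ∧ dx_i ∧ dx_j = sum_{i<j, k} (∂g_{ij}/∂x_k) dx_k ∧ dx_i ∧ dx_j.
Expand each term, using dx_k ∧ dx_i ∧ dx_j = sgn(permutation) dx_{(a)} ∧ dx_{(b)} ∧ dx_{(c)} with (a < b < c) sorted:
  d(-2*w*z + x*y - 2*z^2) includes (∂/∂x)(-2*w*z + x*y - 2*z^2) dx = (y) dx, which multiplied by dy ∧ dz gives (y) dx ∧ dy ∧ dz
  d(-2*w*z + x*y - 2*z^2) includes (∂/∂w)(-2*w*z + x*y - 2*z^2) dw = (-2*z) dw, which multiplied by dy ∧ dz gives (-2*z) dy ∧ dz ∧ dw
Collecting like 3-forms: d(omega) = (y) dx ∧ dy ∧ dz + (-2*z) dy ∧ dz ∧ dw.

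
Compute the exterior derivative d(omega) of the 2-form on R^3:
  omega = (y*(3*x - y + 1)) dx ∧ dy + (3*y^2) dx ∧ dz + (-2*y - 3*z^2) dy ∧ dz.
d(omega) = (-6*y) dx ∧ dy ∧ dz

For a 2-form omega = sum_{i<j} g_{ij} dx_i ∧ dx_j, the exterior derivative is
  d(omega) = sum_{i<j} d(g_{ij}) ∧ dx_i ∧ dx_j = sum_{i<j, k} (∂g_{ij}/∂x_k) dx_k ∧ dx_i ∧ dx_j.
Expand each term, using dx_k ∧ dx_i ∧ dx_j = sgn(permutation) dx_{(a)} ∧ dx_{(b)} ∧ dx_{(c)} with (a < b < c) sorted:
  d(3*y^2) includes (∂/∂y)(3*y^2) dy = (6*y) dy, which multiplied by dx ∧ dz gives (-6*y) dx ∧ dy ∧ dz
Collecting like 3-forms: d(omega) = (-6*y) dx ∧ dy ∧ dz.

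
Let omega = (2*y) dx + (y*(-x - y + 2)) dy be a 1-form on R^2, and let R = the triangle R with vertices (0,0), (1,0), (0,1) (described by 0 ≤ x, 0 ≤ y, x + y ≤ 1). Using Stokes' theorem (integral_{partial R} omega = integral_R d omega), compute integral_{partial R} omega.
integral_(partial R) omega = -7/6

Stokes: integral_partial_R omega = integral_R d omega with d omega = (∂Q/∂x - ∂P/∂y) dx ∧ dy.
  ∂Q/∂x = -y
  ∂P/∂y = 2
  integrand = ∂Q/∂x - ∂P/∂y = -y - 2.
Integrating over R: integral_0^1 integral_0^{1-x} (-y - 2) dy dx = -7/6.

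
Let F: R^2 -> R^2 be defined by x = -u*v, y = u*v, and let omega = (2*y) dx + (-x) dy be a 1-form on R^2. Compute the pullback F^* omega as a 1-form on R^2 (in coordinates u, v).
F^* omega = (-u*v^2) du + (-u^2*v) dv

Using F^*(f dg) = (f ∘ F) d(g ∘ F), substitute each coordinate x_i by F_i(u, v) in f_i, and replace dx_i by d F_i = (∂F_i/∂u) du + (∂F_i/∂v) dv.
  For the x component: f_1(F) = 2*u*v; d F_1 = (-v) du + (-u) dv
  For the y component: f_2(F) = u*v; d F_2 = (v) du + (u) dv
Combining and collecting du, dv coefficients:
  coeff of du: -u*v^2
  coeff of dv: -u^2*v
F^* omega = (-u*v^2) du + (-u^2*v) dv.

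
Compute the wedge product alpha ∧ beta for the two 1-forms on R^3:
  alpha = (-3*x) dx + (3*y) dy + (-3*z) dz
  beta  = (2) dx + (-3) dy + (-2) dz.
alpha ∧ beta = (9*x - 6*y) dx ∧ dy + (6*x + 6*z) dx ∧ dz + (-6*y - 9*z) dy ∧ dz

Distribute the wedge, using dx_i ∧ dx_j = -dx_j ∧ dx_i and dx_i ∧ dx_i = 0. For each pair (i, j) with i < j, the coefficient of dx_i ∧ dx_j in alpha ∧ beta is (alpha_i * beta_j - alpha_j * beta_i). Collecting: alpha ∧ beta = (9*x - 6*y) dx ∧ dy + (6*x + 6*z) dx ∧ dz + (-6*y - 9*z) dy ∧ dz.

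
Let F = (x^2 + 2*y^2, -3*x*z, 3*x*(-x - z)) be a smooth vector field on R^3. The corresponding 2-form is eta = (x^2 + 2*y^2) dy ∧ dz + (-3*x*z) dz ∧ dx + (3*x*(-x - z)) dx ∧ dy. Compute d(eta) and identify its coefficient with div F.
d(eta) = (-x) dx ∧ dy ∧ dz; div F = -x

For a 2-form in R^3 of the form above, applying d gives a 3-form with coefficient ∂P/∂x + ∂Q/∂y + ∂R/∂z:
  ∂P/∂x = 2*x
  ∂Q/∂y = 0
  ∂R/∂z = -3*x
Sum = -x, which is exactly div F.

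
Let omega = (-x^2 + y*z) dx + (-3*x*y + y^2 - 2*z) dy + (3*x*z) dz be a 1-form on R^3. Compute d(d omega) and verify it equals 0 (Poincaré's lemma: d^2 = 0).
d(d omega) = 0

Step 1: d omega = sum_{i<j} (∂f_j/∂x_i - ∂f_i/∂x_j) dx_i ∧ dx_j:
  coeff of dx ∧ dy: -3*y - z
  coeff of dx ∧ dz: -y + 3*z
  coeff of dy ∧ dz: 2
Step 2: Apply d again to each 2-form coefficient. The only possible 3-form in R^3 is dx ∧ dy ∧ dz, with coefficient
  ∂(coeff of dy∧dz)/∂x - ∂(coeff of dx∧dz)/∂y + ∂(coeff of dx∧dy)/∂z
  = ∂/∂x (2) - ∂/∂y (-y + 3*z) + ∂/∂z (-3*y - z).
Each of these terms simplifies to sums of mixed partials that cancel in pairs. The result is 0 (by equality of mixed partials for smooth functions — Schwarz / Clairaut).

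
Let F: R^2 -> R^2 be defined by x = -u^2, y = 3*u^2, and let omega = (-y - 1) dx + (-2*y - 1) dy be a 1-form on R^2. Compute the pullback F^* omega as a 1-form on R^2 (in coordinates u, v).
F^* omega = (-30*u^3 - 4*u) du

Using F^*(f dg) = (f ∘ F) d(g ∘ F), substitute each coordinate x_i by F_i(u, v) in f_i, and replace dx_i by d F_i = (∂F_i/∂u) du + (∂F_i/∂v) dv.
  For the x component: f_1(F) = -3*u^2 - 1; d F_1 = (-2*u) du + (0) dv
  For the y component: f_2(F) = -6*u^2 - 1; d F_2 = (6*u) du + (0) dv
Combining and collecting du, dv coefficients:
  coeff of du: -30*u^3 - 4*u
  coeff of dv: 0
F^* omega = (-30*u^3 - 4*u) du.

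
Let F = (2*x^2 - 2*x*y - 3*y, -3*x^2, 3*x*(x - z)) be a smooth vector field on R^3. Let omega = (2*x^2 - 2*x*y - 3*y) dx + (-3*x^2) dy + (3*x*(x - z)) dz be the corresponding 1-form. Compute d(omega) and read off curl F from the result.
d(omega) = (0) dy ∧ dz + (-6*x + 3*z) dz ∧ dx + (3 - 4*x) dx ∧ dy; curl F = (0, -6*x + 3*z, 3 - 4*x)

d omega = sum_{i<j} (∂f_j/∂x_i - ∂f_i/∂x_j) dx_i ∧ dx_j. Under the identification (dy ∧ dz, dz ∧ dx, dx ∧ dy) ↔ (e_x, e_y, e_z), the coefficients are exactly the components of curl F. Compute:
  ∂R/∂y - ∂Q/∂z = (0) - (0) = 0
  ∂P/∂z - ∂R/∂x = (0) - (6*x - 3*z) = -6*x + 3*z
  ∂Q/∂x - ∂P/∂y = (-6*x) - (-2*x - 3) = 3 - 4*x.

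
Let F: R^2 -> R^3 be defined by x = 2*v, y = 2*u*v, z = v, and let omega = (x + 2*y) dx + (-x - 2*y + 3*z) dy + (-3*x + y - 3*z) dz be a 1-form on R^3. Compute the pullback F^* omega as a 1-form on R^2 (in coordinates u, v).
F^* omega = (v^2*(2 - 8*u)) du + (v*(-8*u^2 + 12*u - 5)) dv

Using F^*(f dg) = (f ∘ F) d(g ∘ F), substitute each coordinate x_i by F_i(u, v) in f_i, and replace dx_i by d F_i = (∂F_i/∂u) du + (∂F_i/∂v) dv.
  For the x component: f_1(F) = 2*v*(2*u + 1); d F_1 = (0) du + (2) dv
  For the y component: f_2(F) = v*(1 - 4*u); d F_2 = (2*v) du + (2*u) dv
  For the z component: f_3(F) = v*(2*u - 9); d F_3 = (0) du + (1) dv
Combining and collecting du, dv coefficients:
  coeff of du: v^2*(2 - 8*u)
  coeff of dv: v*(-8*u^2 + 12*u - 5)
F^* omega = (v^2*(2 - 8*u)) du + (v*(-8*u^2 + 12*u - 5)) dv.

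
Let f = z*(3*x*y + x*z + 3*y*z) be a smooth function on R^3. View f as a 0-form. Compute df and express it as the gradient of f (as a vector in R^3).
df = (z*(3*y + z)) dx + (3*z*(x + z)) dy + (3*x*y + 2*x*z + 6*y*z) dz; grad f = (z*(3*y + z), 3*z*(x + z), 3*x*y + 2*x*z + 6*y*z)

For a 0-form f, d f = (∂f/∂x) dx + (∂f/∂y) dy + (∂f/∂z) dz. The components of the vector representation are exactly the entries of grad f in Cartesian coordinates:
  ∂f/∂x = z*(3*y + z)
  ∂f/∂y = 3*z*(x + z)
  ∂f/∂z = 3*x*y + 2*x*z + 6*y*z.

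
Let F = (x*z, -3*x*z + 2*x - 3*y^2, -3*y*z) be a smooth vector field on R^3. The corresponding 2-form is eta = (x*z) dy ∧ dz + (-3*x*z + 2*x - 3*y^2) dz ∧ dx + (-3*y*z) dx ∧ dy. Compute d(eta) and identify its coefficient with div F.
d(eta) = (-9*y + z) dx ∧ dy ∧ dz; div F = -9*y + z

For a 2-form in R^3 of the form above, applying d gives a 3-form with coefficient ∂P/∂x + ∂Q/∂y + ∂R/∂z:
  ∂P/∂x = z
  ∂Q/∂y = -6*y
  ∂R/∂z = -3*y
Sum = -9*y + z, which is exactly div F.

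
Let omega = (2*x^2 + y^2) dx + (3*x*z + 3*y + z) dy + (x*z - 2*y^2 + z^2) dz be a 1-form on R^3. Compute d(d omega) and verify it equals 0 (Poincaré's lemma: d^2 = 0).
d(d omega) = 0

Step 1: d omega = sum_{i<j} (∂f_j/∂x_i - ∂f_i/∂x_j) dx_i ∧ dx_j:
  coeff of dx ∧ dy: -2*y + 3*z
  coeff of dx ∧ dz: z
  coeff of dy ∧ dz: -3*x - 4*y - 1
Step 2: Apply d again to each 2-form coefficient. The only possible 3-form in R^3 is dx ∧ dy ∧ dz, with coefficient
  ∂(coeff of dy∧dz)/∂x - ∂(coeff of dx∧dz)/∂y + ∂(coeff of dx∧dy)/∂z
  = ∂/∂x (-3*x - 4*y - 1) - ∂/∂y (z) + ∂/∂z (-2*y + 3*z).
Each of these terms simplifies to sums of mixed partials that cancel in pairs. The result is 0 (by equality of mixed partials for smooth functions — Schwarz / Clairaut).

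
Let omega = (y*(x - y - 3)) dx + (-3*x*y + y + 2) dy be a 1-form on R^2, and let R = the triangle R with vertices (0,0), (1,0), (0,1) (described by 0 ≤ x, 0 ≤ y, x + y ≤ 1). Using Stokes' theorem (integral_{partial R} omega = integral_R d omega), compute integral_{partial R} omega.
integral_(partial R) omega = 7/6

Stokes: integral_partial_R omega = integral_R d omega with d omega = (∂Q/∂x - ∂P/∂y) dx ∧ dy.
  ∂Q/∂x = -3*y
  ∂P/∂y = x - 2*y - 3
  integrand = ∂Q/∂x - ∂P/∂y = -x - y + 3.
Integrating over R: integral_0^1 integral_0^{1-x} (-x - y + 3) dy dx = 7/6.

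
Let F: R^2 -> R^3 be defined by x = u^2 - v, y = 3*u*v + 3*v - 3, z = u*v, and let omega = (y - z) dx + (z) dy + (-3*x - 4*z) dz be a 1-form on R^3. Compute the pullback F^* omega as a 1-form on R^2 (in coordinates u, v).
F^* omega = (u^2*v - u*v^2 + 6*u*v - 6*u + 3*v^2) du + (-3*u^3 - u^2*v + 4*u*v - 3*v + 3) dv

Using F^*(f dg) = (f ∘ F) d(g ∘ F), substitute each coordinate x_i by F_i(u, v) in f_i, and replace dx_i by d F_i = (∂F_i/∂u) du + (∂F_i/∂v) dv.
  For the x component: f_1(F) = 2*u*v + 3*v - 3; d F_1 = (2*u) du + (-1) dv
  For the y component: f_2(F) = u*v; d F_2 = (3*v) du + (3*u + 3) dv
  For the z component: f_3(F) = -3*u^2 - 4*u*v + 3*v; d F_3 = (v) du + (u) dv
Combining and collecting du, dv coefficients:
  coeff of du: u^2*v - u*v^2 + 6*u*v - 6*u + 3*v^2
  coeff of dv: -3*u^3 - u^2*v + 4*u*v - 3*v + 3
F^* omega = (u^2*v - u*v^2 + 6*u*v - 6*u + 3*v^2) du + (-3*u^3 - u^2*v + 4*u*v - 3*v + 3) dv.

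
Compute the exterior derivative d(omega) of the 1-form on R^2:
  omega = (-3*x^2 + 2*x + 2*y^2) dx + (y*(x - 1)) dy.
d(omega) = (-3*y) dx ∧ dy

For a 1-form omega = sum_i f_i dx_i, the exterior derivative is
  d(omega) = sum_{i < j} (∂f_j/∂x_i - ∂f_i/∂x_j) dx_i ∧ dx_j.
  coefficient of dx ∧ dy: ∂f_2/∂x - ∂f_1/∂y = ∂(y*(x - 1))/∂x - ∂(-3*x^2 + 2*x + 2*y^2)/∂y = -3*y
Assembling: d(omega) = (-3*y) dx ∧ dy.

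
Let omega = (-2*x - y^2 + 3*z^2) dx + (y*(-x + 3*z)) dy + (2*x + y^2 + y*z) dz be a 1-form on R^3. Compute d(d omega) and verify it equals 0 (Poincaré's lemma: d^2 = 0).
d(d omega) = 0

Step 1: d omega = sum_{i<j} (∂f_j/∂x_i - ∂f_i/∂x_j) dx_i ∧ dx_j:
  coeff of dx ∧ dy: y
  coeff of dx ∧ dz: 2 - 6*z
  coeff of dy ∧ dz: -y + z
Step 2: Apply d again to each 2-form coefficient. The only possible 3-form in R^3 is dx ∧ dy ∧ dz, with coefficient
  ∂(coeff of dy∧dz)/∂x - ∂(coeff of dx∧dz)/∂y + ∂(coeff of dx∧dy)/∂z
  = ∂/∂x (-y + z) - ∂/∂y (2 - 6*z) + ∂/∂z (y).
Each of these terms simplifies to sums of mixed partials that cancel in pairs. The result is 0 (by equality of mixed partials for smooth functions — Schwarz / Clairaut).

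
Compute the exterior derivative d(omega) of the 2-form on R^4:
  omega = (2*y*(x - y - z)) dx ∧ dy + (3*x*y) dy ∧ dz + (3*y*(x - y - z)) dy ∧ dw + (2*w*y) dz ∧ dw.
d(omega) = (y) dx ∧ dy ∧ dz + (3*y) dx ∧ dy ∧ dw + (2*w + 3*y) dy ∧ dz ∧ dw

For a 2-form omega = sum_{i<j} g_{ij} dx_i ∧ dx_j, the exterior derivative is
  d(omega) = sum_{i<j} d(g_{ij}) ∧ dx_i ∧ dx_j = sum_{i<j, k} (∂g_{ij}/∂x_k) dx_k ∧ dx_i ∧ dx_j.
Expand each term, using dx_k ∧ dx_i ∧ dx_j = sgn(permutation) dx_{(a)} ∧ dx_{(b)} ∧ dx_{(c)} with (a < b < c) sorted:
  d(2*y*(x - y - z)) includes (∂/∂z)(2*y*(x - y - z)) dz = (-2*y) dz, which multiplied by dx ∧ dy gives (-2*y) dx ∧ dy ∧ dz
  d(3*x*y) includes (∂/∂x)(3*x*y) dx = (3*y) dx, which multiplied by dy ∧ dz gives (3*y) dx ∧ dy ∧ dz
  d(3*y*(x - y - z)) includes (∂/∂x)(3*y*(x - y - z)) dx = (3*y) dx, which multiplied by dy ∧ dw gives (3*y) dx ∧ dy ∧ dw
  d(3*y*(x - y - z)) includes (∂/∂z)(3*y*(x - y - z)) dz = (-3*y) dz, which multiplied by dy ∧ dw gives (3*y) dy ∧ dz ∧ dw
  d(2*w*y) includes (∂/∂y)(2*w*y) dy = (2*w) dy, which multiplied by dz ∧ dw gives (2*w) dy ∧ dz ∧ dw
Collecting like 3-forms: d(omega) = (y) dx ∧ dy ∧ dz + (3*y) dx ∧ dy ∧ dw + (2*w + 3*y) dy ∧ dz ∧ dw.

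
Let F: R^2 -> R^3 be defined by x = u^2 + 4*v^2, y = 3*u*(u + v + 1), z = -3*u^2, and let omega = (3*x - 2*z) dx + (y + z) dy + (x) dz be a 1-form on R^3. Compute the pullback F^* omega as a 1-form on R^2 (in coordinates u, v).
F^* omega = (3*u*(4*u^2 + 6*u*v + 6*u + 3*v^2 + 6*v + 3)) du + (81*u^2*v + 9*u^2 + 96*v^3) dv

Using F^*(f dg) = (f ∘ F) d(g ∘ F), substitute each coordinate x_i by F_i(u, v) in f_i, and replace dx_i by d F_i = (∂F_i/∂u) du + (∂F_i/∂v) dv.
  For the x component: f_1(F) = 9*u^2 + 12*v^2; d F_1 = (2*u) du + (8*v) dv
  For the y component: f_2(F) = 3*u*(v + 1); d F_2 = (6*u + 3*v + 3) du + (3*u) dv
  For the z component: f_3(F) = u^2 + 4*v^2; d F_3 = (-6*u) du + (0) dv
Combining and collecting du, dv coefficients:
  coeff of du: 3*u*(4*u^2 + 6*u*v + 6*u + 3*v^2 + 6*v + 3)
  coeff of dv: 81*u^2*v + 9*u^2 + 96*v^3
F^* omega = (3*u*(4*u^2 + 6*u*v + 6*u + 3*v^2 + 6*v + 3)) du + (81*u^2*v + 9*u^2 + 96*v^3) dv.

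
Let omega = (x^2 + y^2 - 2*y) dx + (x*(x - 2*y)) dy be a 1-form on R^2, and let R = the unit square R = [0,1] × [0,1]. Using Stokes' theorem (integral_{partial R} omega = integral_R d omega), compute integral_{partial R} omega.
integral_(partial R) omega = 1

Stokes: integral_partial_R omega = integral_R d omega with d omega = (∂Q/∂x - ∂P/∂y) dx ∧ dy.
  ∂Q/∂x = 2*x - 2*y
  ∂P/∂y = 2*y - 2
  integrand = ∂Q/∂x - ∂P/∂y = 2*x - 4*y + 2.
Integrating over R: integral_0^1 integral_0^1 (2*x - 4*y + 2) dx dy = 1.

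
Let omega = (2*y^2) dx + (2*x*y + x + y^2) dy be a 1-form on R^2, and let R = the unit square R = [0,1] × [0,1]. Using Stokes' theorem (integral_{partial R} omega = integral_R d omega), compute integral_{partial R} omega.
integral_(partial R) omega = 0

Stokes: integral_partial_R omega = integral_R d omega with d omega = (∂Q/∂x - ∂P/∂y) dx ∧ dy.
  ∂Q/∂x = 2*y + 1
  ∂P/∂y = 4*y
  integrand = ∂Q/∂x - ∂P/∂y = 1 - 2*y.
Integrating over R: integral_0^1 integral_0^1 (1 - 2*y) dx dy = 0.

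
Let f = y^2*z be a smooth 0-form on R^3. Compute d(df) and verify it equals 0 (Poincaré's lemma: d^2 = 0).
d(df) = 0

Step 1: df = sum_i (∂f/∂x_i) dx_i = (0) dx + (2*y*z) dy + (y^2) dz.
Step 2: Apply d again. Using the 1-form formula, the coefficient of dx ∧ dy in d(df) is ∂^2 f/∂x ∂y - ∂^2 f/∂y ∂x = (0) - (0) = 0 (equality of mixed partials for smooth f).
Similarly for dx ∧ dz and dy ∧ dz — all coefficients vanish. So d(df) = 0.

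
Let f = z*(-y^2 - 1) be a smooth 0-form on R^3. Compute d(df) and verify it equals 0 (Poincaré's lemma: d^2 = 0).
d(df) = 0

Step 1: df = sum_i (∂f/∂x_i) dx_i = (0) dx + (-2*y*z) dy + (-y^2 - 1) dz.
Step 2: Apply d again. Using the 1-form formula, the coefficient of dx ∧ dy in d(df) is ∂^2 f/∂x ∂y - ∂^2 f/∂y ∂x = (0) - (0) = 0 (equality of mixed partials for smooth f).
Similarly for dx ∧ dz and dy ∧ dz — all coefficients vanish. So d(df) = 0.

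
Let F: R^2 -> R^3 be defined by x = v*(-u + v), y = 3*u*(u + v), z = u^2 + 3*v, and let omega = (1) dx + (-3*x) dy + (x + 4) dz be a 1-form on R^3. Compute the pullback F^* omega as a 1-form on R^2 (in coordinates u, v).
F^* omega = (16*u^2*v - 7*u*v^2 + 8*u - 9*v^3 - v) du + (9*u^2*v - 9*u*v^2 - 3*u*v - u + 3*v^2 + 2*v + 12) dv

Using F^*(f dg) = (f ∘ F) d(g ∘ F), substitute each coordinate x_i by F_i(u, v) in f_i, and replace dx_i by d F_i = (∂F_i/∂u) du + (∂F_i/∂v) dv.
  For the x component: f_1(F) = 1; d F_1 = (-v) du + (-u + 2*v) dv
  For the y component: f_2(F) = 3*v*(u - v); d F_2 = (6*u + 3*v) du + (3*u) dv
  For the z component: f_3(F) = -u*v + v^2 + 4; d F_3 = (2*u) du + (3) dv
Combining and collecting du, dv coefficients:
  coeff of du: 16*u^2*v - 7*u*v^2 + 8*u - 9*v^3 - v
  coeff of dv: 9*u^2*v - 9*u*v^2 - 3*u*v - u + 3*v^2 + 2*v + 12
F^* omega = (16*u^2*v - 7*u*v^2 + 8*u - 9*v^3 - v) du + (9*u^2*v - 9*u*v^2 - 3*u*v - u + 3*v^2 + 2*v + 12) dv.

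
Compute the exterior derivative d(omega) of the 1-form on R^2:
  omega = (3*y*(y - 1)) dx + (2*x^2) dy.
d(omega) = (4*x - 6*y + 3) dx ∧ dy

For a 1-form omega = sum_i f_i dx_i, the exterior derivative is
  d(omega) = sum_{i < j} (∂f_j/∂x_i - ∂f_i/∂x_j) dx_i ∧ dx_j.
  coefficient of dx ∧ dy: ∂f_2/∂x - ∂f_1/∂y = ∂(2*x^2)/∂x - ∂(3*y*(y - 1))/∂y = 4*x - 6*y + 3
Assembling: d(omega) = (4*x - 6*y + 3) dx ∧ dy.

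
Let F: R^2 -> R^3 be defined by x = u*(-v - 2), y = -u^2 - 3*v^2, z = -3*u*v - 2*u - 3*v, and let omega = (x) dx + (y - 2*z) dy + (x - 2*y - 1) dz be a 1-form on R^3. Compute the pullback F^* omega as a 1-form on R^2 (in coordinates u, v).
F^* omega = (2*u^3 - 18*u^2*v - 12*u^2 + 10*u*v^2 + 8*u - 18*v^3 - 12*v^2 + 3*v + 2) du + (-6*u^3 + 10*u^2*v + 2*u^2 - 54*u*v^2 - 21*u*v + 9*u + 18*v^3 - 54*v^2 + 3) dv

Using F^*(f dg) = (f ∘ F) d(g ∘ F), substitute each coordinate x_i by F_i(u, v) in f_i, and replace dx_i by d F_i = (∂F_i/∂u) du + (∂F_i/∂v) dv.
  For the x component: f_1(F) = u*(-v - 2); d F_1 = (-v - 2) du + (-u) dv
  For the y component: f_2(F) = -u^2 + 6*u*v + 4*u - 3*v^2 + 6*v; d F_2 = (-2*u) du + (-6*v) dv
  For the z component: f_3(F) = 2*u^2 - u*v - 2*u + 6*v^2 - 1; d F_3 = (-3*v - 2) du + (-3*u - 3) dv
Combining and collecting du, dv coefficients:
  coeff of du: 2*u^3 - 18*u^2*v - 12*u^2 + 10*u*v^2 + 8*u - 18*v^3 - 12*v^2 + 3*v + 2
  coeff of dv: -6*u^3 + 10*u^2*v + 2*u^2 - 54*u*v^2 - 21*u*v + 9*u + 18*v^3 - 54*v^2 + 3
F^* omega = (2*u^3 - 18*u^2*v - 12*u^2 + 10*u*v^2 + 8*u - 18*v^3 - 12*v^2 + 3*v + 2) du + (-6*u^3 + 10*u^2*v + 2*u^2 - 54*u*v^2 - 21*u*v + 9*u + 18*v^3 - 54*v^2 + 3) dv.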